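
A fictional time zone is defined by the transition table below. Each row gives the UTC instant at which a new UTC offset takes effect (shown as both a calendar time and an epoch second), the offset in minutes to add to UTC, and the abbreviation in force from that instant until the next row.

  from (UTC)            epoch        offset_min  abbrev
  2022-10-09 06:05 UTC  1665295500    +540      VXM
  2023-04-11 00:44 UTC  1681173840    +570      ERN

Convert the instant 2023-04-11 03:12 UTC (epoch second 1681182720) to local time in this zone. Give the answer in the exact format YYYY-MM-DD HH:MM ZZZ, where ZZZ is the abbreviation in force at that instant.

Query: 2023-04-11 03:12 UTC
Rule 2/2 (ERN, +09:30): 2023-04-11 00:44 UTC ≤ query < +∞
3·60 + 12 + 570 = 762 min
762 = 0·1440 + 762; 762 = 12·60 + 42 → 12:42, same day
→ 2023-04-11 12:42 ERN

2023-04-11 12:42 ERN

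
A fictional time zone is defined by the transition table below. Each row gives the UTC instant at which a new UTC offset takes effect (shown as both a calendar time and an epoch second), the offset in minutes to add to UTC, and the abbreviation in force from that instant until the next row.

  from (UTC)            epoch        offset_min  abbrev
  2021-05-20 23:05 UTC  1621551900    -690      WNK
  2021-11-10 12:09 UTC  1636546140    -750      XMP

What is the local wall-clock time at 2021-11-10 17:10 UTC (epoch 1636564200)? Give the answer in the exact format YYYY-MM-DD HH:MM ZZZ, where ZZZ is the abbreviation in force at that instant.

2021-11-10 04:40 XMP

Query: 2021-11-10 17:10 UTC
Rule 2/2 (XMP, -12:30): 2021-11-10 12:09 UTC ≤ query < +∞
17·60 + 10 - 750 = 280 min
280 = 0·1440 + 280; 280 = 4·60 + 40 → 04:40, same day
→ 2021-11-10 04:40 XMP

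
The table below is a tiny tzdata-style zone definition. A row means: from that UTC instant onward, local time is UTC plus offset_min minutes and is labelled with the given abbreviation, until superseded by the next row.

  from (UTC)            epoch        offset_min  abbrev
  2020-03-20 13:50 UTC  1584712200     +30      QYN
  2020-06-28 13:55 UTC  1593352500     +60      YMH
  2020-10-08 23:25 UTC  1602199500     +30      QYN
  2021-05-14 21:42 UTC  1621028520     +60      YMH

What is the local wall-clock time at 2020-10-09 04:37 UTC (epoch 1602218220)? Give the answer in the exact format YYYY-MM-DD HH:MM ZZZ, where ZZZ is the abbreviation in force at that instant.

2020-10-09 05:07 QYN

Query: 2020-10-09 04:37 UTC
Rule 3/4 (QYN, +00:30): 2020-10-08 23:25 UTC ≤ query < 2021-05-14 21:42 UTC
4·60 + 37 + 30 = 307 min
307 = 0·1440 + 307; 307 = 5·60 + 7 → 05:07, same day
→ 2020-10-09 05:07 QYN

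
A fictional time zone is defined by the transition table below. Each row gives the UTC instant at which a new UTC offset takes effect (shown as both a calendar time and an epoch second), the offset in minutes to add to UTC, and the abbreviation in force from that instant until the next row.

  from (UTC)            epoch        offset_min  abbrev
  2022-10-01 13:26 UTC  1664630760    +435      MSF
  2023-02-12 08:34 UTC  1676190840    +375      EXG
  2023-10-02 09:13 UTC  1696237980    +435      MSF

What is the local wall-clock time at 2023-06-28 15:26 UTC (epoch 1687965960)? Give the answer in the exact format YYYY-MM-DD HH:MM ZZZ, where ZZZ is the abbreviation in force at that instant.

2023-06-28 21:41 EXG

Query: 2023-06-28 15:26 UTC
Rule 2/3 (EXG, +06:15): 2023-02-12 08:34 UTC ≤ query < 2023-10-02 09:13 UTC
15·60 + 26 + 375 = 1301 min
1301 = 0·1440 + 1301; 1301 = 21·60 + 41 → 21:41, same day
→ 2023-06-28 21:41 EXG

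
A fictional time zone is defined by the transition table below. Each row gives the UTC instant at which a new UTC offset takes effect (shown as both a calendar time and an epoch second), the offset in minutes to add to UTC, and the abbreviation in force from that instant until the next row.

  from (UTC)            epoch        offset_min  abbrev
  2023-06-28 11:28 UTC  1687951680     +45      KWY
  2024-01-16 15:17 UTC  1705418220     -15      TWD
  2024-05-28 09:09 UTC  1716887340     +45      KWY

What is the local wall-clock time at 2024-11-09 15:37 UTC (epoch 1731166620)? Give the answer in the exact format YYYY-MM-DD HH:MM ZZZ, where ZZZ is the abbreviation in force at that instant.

2024-11-09 16:22 KWY

Query: 2024-11-09 15:37 UTC
Rule 3/3 (KWY, +00:45): 2024-05-28 09:09 UTC ≤ query < +∞
15·60 + 37 + 45 = 982 min
982 = 0·1440 + 982; 982 = 16·60 + 22 → 16:22, same day
→ 2024-11-09 16:22 KWY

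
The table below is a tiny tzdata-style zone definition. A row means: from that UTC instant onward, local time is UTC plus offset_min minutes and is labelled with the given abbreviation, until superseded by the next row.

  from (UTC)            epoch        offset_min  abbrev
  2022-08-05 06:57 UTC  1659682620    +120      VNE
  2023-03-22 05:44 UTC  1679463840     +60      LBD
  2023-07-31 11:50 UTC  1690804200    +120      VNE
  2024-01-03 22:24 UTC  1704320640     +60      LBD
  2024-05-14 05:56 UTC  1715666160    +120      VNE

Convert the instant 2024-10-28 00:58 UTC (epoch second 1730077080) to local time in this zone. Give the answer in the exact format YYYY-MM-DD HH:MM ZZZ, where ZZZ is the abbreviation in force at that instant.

Query: 2024-10-28 00:58 UTC
Rule 5/5 (VNE, +02:00): 2024-05-14 05:56 UTC ≤ query < +∞
0·60 + 58 + 120 = 178 min
178 = 0·1440 + 178; 178 = 2·60 + 58 → 02:58, same day
→ 2024-10-28 02:58 VNE

2024-10-28 02:58 VNE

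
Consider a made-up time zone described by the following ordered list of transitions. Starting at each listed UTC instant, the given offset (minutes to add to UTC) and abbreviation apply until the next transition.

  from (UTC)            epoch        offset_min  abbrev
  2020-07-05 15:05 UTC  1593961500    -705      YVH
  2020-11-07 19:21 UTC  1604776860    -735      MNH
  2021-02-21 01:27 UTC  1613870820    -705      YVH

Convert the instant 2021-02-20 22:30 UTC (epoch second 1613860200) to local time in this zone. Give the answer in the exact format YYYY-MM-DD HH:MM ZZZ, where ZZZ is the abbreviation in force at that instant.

Query: 2021-02-20 22:30 UTC
Rule 2/3 (MNH, -12:15): 2020-11-07 19:21 UTC ≤ query < 2021-02-21 01:27 UTC
22·60 + 30 - 735 = 615 min
615 = 0·1440 + 615; 615 = 10·60 + 15 → 10:15, same day
→ 2021-02-20 10:15 MNH

2021-02-20 10:15 MNH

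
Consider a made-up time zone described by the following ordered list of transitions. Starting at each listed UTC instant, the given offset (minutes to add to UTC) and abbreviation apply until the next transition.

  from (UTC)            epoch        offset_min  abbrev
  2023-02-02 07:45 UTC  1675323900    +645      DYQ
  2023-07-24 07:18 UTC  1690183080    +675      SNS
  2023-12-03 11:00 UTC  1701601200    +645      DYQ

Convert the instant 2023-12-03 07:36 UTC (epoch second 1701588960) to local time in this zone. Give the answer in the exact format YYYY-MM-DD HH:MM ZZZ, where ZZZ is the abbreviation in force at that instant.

Query: 2023-12-03 07:36 UTC
Rule 2/3 (SNS, +11:15): 2023-07-24 07:18 UTC ≤ query < 2023-12-03 11:00 UTC
7·60 + 36 + 675 = 1131 min
1131 = 0·1440 + 1131; 1131 = 18·60 + 51 → 18:51, same day
→ 2023-12-03 18:51 SNS

2023-12-03 18:51 SNS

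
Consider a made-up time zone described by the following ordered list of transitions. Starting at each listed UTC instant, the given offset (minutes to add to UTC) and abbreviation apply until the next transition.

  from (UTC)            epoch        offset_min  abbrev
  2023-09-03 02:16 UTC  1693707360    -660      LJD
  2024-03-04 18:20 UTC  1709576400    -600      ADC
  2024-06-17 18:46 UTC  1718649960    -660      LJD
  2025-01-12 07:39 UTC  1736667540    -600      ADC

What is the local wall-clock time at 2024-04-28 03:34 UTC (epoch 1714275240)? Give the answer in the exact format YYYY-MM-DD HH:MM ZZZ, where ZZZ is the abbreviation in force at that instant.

2024-04-27 17:34 ADC

Query: 2024-04-28 03:34 UTC
Rule 2/4 (ADC, -10:00): 2024-03-04 18:20 UTC ≤ query < 2024-06-17 18:46 UTC
3·60 + 34 - 600 = -386 min
-386 = -1·1440 + 1054; 1054 = 17·60 + 34 → 17:34, 2024-04-28 - 1 day = 2024-04-27
→ 2024-04-27 17:34 ADC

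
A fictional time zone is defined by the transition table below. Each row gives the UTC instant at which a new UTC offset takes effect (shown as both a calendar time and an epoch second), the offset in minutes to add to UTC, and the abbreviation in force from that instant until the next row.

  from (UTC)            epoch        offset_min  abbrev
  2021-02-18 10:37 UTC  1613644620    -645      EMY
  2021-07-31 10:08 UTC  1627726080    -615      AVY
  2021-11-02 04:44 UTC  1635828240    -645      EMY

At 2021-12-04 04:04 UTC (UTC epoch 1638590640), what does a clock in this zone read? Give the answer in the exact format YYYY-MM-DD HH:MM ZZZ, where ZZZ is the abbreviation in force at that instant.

2021-12-03 17:19 EMY

Query: 2021-12-04 04:04 UTC
Rule 3/3 (EMY, -10:45): 2021-11-02 04:44 UTC ≤ query < +∞
4·60 + 4 - 645 = -401 min
-401 = -1·1440 + 1039; 1039 = 17·60 + 19 → 17:19, 2021-12-04 - 1 day = 2021-12-03
→ 2021-12-03 17:19 EMY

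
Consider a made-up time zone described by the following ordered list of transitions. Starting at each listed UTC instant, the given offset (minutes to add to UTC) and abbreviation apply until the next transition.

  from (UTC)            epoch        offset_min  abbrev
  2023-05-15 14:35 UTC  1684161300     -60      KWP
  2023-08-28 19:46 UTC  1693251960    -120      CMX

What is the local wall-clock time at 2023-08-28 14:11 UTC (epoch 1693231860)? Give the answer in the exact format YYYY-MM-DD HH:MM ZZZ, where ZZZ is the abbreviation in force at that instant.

2023-08-28 13:11 KWP

Query: 2023-08-28 14:11 UTC
Rule 1/2 (KWP, -01:00): 2023-05-15 14:35 UTC ≤ query < 2023-08-28 19:46 UTC
14·60 + 11 - 60 = 791 min
791 = 0·1440 + 791; 791 = 13·60 + 11 → 13:11, same day
→ 2023-08-28 13:11 KWP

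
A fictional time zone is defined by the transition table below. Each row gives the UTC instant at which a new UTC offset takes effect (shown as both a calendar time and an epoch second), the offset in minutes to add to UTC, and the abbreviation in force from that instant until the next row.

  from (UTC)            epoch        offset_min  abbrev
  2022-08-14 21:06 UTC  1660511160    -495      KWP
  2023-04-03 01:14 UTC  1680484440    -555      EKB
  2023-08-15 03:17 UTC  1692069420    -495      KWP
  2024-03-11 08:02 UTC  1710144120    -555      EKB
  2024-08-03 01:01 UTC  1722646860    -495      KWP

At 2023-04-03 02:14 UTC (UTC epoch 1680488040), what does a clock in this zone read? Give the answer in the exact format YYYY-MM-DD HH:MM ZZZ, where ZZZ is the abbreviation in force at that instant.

Query: 2023-04-03 02:14 UTC
Rule 2/5 (EKB, -09:15): 2023-04-03 01:14 UTC ≤ query < 2023-08-15 03:17 UTC
2·60 + 14 - 555 = -421 min
-421 = -1·1440 + 1019; 1019 = 16·60 + 59 → 16:59, 2023-04-03 - 1 day = 2023-04-02
→ 2023-04-02 16:59 EKB

2023-04-02 16:59 EKB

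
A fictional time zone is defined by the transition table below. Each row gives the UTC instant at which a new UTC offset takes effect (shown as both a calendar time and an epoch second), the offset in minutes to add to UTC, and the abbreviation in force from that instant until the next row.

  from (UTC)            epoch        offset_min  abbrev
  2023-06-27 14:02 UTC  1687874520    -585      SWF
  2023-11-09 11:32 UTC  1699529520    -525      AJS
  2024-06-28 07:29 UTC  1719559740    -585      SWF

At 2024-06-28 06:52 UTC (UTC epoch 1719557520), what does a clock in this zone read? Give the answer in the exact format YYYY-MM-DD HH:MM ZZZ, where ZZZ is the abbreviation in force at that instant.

2024-06-27 22:07 AJS

Query: 2024-06-28 06:52 UTC
Rule 2/3 (AJS, -08:45): 2023-11-09 11:32 UTC ≤ query < 2024-06-28 07:29 UTC
6·60 + 52 - 525 = -113 min
-113 = -1·1440 + 1327; 1327 = 22·60 + 7 → 22:07, 2024-06-28 - 1 day = 2024-06-27
→ 2024-06-27 22:07 AJS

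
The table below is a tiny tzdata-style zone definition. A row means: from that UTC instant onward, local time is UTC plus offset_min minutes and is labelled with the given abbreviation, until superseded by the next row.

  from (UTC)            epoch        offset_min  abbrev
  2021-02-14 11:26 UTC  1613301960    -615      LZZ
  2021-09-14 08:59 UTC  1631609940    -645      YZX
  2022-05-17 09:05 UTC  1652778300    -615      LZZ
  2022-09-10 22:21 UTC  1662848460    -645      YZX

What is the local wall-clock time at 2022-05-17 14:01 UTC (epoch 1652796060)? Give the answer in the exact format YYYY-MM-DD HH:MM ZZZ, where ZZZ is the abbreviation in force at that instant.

2022-05-17 03:46 LZZ

Query: 2022-05-17 14:01 UTC
Rule 3/4 (LZZ, -10:15): 2022-05-17 09:05 UTC ≤ query < 2022-09-10 22:21 UTC
14·60 + 1 - 615 = 226 min
226 = 0·1440 + 226; 226 = 3·60 + 46 → 03:46, same day
→ 2022-05-17 03:46 LZZ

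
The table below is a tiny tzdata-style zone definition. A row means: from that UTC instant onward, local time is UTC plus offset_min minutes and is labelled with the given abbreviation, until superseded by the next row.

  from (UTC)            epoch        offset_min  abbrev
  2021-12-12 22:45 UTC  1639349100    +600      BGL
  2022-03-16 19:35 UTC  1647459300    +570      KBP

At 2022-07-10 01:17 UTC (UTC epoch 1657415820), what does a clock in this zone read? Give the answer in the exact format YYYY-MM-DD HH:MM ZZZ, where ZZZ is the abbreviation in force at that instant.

Query: 2022-07-10 01:17 UTC
Rule 2/2 (KBP, +09:30): 2022-03-16 19:35 UTC ≤ query < +∞
1·60 + 17 + 570 = 647 min
647 = 0·1440 + 647; 647 = 10·60 + 47 → 10:47, same day
→ 2022-07-10 10:47 KBP

2022-07-10 10:47 KBP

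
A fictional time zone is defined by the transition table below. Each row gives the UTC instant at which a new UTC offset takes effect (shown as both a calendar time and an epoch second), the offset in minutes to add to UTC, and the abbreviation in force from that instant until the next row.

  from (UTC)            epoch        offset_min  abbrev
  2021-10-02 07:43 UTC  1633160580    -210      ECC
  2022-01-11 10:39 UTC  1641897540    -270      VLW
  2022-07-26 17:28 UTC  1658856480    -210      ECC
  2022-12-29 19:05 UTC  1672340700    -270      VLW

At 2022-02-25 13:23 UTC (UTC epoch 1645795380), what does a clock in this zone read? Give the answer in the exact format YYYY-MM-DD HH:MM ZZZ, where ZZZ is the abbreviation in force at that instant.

Query: 2022-02-25 13:23 UTC
Rule 2/4 (VLW, -04:30): 2022-01-11 10:39 UTC ≤ query < 2022-07-26 17:28 UTC
13·60 + 23 - 270 = 533 min
533 = 0·1440 + 533; 533 = 8·60 + 53 → 08:53, same day
→ 2022-02-25 08:53 VLW

2022-02-25 08:53 VLW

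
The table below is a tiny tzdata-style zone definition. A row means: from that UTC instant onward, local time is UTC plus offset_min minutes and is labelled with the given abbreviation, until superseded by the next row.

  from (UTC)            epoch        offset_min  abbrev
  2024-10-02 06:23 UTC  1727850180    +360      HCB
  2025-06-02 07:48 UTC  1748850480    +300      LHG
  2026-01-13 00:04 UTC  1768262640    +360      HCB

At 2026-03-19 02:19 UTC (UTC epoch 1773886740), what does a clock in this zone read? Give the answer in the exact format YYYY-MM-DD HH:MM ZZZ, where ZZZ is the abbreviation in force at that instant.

2026-03-19 08:19 HCB

Query: 2026-03-19 02:19 UTC
Rule 3/3 (HCB, +06:00): 2026-01-13 00:04 UTC ≤ query < +∞
2·60 + 19 + 360 = 499 min
499 = 0·1440 + 499; 499 = 8·60 + 19 → 08:19, same day
→ 2026-03-19 08:19 HCB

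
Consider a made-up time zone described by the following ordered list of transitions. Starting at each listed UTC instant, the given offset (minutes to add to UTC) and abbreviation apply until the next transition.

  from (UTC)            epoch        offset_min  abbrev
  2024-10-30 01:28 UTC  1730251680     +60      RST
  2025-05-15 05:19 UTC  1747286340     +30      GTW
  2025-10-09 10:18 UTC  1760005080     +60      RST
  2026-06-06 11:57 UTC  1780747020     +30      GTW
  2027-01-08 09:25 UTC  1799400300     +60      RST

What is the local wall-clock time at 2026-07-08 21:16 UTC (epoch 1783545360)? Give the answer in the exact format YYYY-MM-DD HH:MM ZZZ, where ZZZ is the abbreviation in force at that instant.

2026-07-08 21:46 GTW

Query: 2026-07-08 21:16 UTC
Rule 4/5 (GTW, +00:30): 2026-06-06 11:57 UTC ≤ query < 2027-01-08 09:25 UTC
21·60 + 16 + 30 = 1306 min
1306 = 0·1440 + 1306; 1306 = 21·60 + 46 → 21:46, same day
→ 2026-07-08 21:46 GTW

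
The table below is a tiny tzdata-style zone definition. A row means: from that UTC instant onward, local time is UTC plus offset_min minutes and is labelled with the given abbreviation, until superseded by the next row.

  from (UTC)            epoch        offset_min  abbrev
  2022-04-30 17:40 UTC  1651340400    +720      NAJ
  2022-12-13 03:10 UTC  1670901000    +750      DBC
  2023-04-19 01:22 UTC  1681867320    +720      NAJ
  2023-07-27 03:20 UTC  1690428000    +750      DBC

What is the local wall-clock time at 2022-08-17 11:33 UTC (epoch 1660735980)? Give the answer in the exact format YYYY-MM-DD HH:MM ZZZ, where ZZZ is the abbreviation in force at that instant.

Query: 2022-08-17 11:33 UTC
Rule 1/4 (NAJ, +12:00): 2022-04-30 17:40 UTC ≤ query < 2022-12-13 03:10 UTC
11·60 + 33 + 720 = 1413 min
1413 = 0·1440 + 1413; 1413 = 23·60 + 33 → 23:33, same day
→ 2022-08-17 23:33 NAJ

2022-08-17 23:33 NAJ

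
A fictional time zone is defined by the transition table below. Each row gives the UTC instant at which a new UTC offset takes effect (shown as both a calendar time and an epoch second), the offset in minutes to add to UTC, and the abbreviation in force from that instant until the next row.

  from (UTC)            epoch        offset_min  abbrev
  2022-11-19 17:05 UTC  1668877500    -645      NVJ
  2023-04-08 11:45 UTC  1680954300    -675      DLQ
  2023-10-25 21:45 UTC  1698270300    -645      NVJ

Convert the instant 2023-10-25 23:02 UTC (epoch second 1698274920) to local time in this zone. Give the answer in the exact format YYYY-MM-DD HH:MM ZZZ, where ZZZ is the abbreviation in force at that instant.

Query: 2023-10-25 23:02 UTC
Rule 3/3 (NVJ, -10:45): 2023-10-25 21:45 UTC ≤ query < +∞
23·60 + 2 - 645 = 737 min
737 = 0·1440 + 737; 737 = 12·60 + 17 → 12:17, same day
→ 2023-10-25 12:17 NVJ

2023-10-25 12:17 NVJ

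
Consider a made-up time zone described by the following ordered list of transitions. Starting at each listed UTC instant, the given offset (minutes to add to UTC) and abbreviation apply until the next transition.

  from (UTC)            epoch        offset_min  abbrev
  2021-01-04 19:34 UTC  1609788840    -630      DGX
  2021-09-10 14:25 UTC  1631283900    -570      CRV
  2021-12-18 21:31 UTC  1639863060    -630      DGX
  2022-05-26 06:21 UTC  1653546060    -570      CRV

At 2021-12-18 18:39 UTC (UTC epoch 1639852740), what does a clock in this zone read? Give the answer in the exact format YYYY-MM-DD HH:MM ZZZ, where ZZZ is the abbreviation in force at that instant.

2021-12-18 09:09 CRV

Query: 2021-12-18 18:39 UTC
Rule 2/4 (CRV, -09:30): 2021-09-10 14:25 UTC ≤ query < 2021-12-18 21:31 UTC
18·60 + 39 - 570 = 549 min
549 = 0·1440 + 549; 549 = 9·60 + 9 → 09:09, same day
→ 2021-12-18 09:09 CRV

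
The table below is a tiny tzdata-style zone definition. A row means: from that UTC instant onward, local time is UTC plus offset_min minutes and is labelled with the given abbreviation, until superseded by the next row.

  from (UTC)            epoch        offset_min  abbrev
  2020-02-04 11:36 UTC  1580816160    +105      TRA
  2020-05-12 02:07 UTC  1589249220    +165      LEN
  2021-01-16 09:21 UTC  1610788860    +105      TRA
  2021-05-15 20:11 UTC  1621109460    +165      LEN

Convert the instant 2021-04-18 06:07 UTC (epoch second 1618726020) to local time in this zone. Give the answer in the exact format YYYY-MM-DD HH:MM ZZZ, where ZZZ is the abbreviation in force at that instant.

Query: 2021-04-18 06:07 UTC
Rule 3/4 (TRA, +01:45): 2021-01-16 09:21 UTC ≤ query < 2021-05-15 20:11 UTC
6·60 + 7 + 105 = 472 min
472 = 0·1440 + 472; 472 = 7·60 + 52 → 07:52, same day
→ 2021-04-18 07:52 TRA

2021-04-18 07:52 TRA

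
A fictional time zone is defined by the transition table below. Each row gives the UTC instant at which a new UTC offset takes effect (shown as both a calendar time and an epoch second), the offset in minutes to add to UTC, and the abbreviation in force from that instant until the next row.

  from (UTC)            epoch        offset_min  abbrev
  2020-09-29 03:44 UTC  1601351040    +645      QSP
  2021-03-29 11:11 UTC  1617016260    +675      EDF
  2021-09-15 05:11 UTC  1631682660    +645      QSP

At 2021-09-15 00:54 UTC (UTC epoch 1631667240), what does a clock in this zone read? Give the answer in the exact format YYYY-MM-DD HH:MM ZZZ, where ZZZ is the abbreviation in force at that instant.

Query: 2021-09-15 00:54 UTC
Rule 2/3 (EDF, +11:15): 2021-03-29 11:11 UTC ≤ query < 2021-09-15 05:11 UTC
0·60 + 54 + 675 = 729 min
729 = 0·1440 + 729; 729 = 12·60 + 9 → 12:09, same day
→ 2021-09-15 12:09 EDF

2021-09-15 12:09 EDF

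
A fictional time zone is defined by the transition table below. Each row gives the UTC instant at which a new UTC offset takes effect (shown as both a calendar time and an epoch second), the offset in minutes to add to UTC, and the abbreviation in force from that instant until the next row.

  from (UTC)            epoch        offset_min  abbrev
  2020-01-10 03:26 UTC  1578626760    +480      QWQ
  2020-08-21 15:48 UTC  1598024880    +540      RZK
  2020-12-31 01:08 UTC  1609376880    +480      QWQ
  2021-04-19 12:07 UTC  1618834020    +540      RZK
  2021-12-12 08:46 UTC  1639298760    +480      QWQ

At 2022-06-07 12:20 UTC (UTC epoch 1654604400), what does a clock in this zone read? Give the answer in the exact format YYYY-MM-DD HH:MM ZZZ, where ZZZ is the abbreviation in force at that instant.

Query: 2022-06-07 12:20 UTC
Rule 5/5 (QWQ, +08:00): 2021-12-12 08:46 UTC ≤ query < +∞
12·60 + 20 + 480 = 1220 min
1220 = 0·1440 + 1220; 1220 = 20·60 + 20 → 20:20, same day
→ 2022-06-07 20:20 QWQ

2022-06-07 20:20 QWQ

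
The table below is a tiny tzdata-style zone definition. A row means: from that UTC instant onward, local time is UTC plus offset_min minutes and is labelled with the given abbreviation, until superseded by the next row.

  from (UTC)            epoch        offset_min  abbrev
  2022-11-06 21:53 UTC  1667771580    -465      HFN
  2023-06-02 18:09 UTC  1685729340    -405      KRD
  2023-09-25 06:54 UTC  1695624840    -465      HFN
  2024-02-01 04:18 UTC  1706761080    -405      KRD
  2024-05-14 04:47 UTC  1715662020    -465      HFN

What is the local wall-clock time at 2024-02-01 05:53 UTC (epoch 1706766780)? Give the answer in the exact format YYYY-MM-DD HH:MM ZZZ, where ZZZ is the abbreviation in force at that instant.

2024-01-31 23:08 KRD

Query: 2024-02-01 05:53 UTC
Rule 4/5 (KRD, -06:45): 2024-02-01 04:18 UTC ≤ query < 2024-05-14 04:47 UTC
5·60 + 53 - 405 = -52 min
-52 = -1·1440 + 1388; 1388 = 23·60 + 8 → 23:08, 2024-02-01 - 1 day = 2024-01-31
→ 2024-01-31 23:08 KRD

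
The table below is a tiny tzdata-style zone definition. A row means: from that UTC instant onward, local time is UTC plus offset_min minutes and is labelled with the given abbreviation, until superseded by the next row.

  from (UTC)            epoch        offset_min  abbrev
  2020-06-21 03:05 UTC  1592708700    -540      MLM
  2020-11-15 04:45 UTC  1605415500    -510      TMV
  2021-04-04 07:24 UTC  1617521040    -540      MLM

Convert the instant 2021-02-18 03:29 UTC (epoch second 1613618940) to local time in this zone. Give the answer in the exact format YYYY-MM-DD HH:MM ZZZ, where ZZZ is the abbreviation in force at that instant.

2021-02-17 18:59 TMV

Query: 2021-02-18 03:29 UTC
Rule 2/3 (TMV, -08:30): 2020-11-15 04:45 UTC ≤ query < 2021-04-04 07:24 UTC
3·60 + 29 - 510 = -301 min
-301 = -1·1440 + 1139; 1139 = 18·60 + 59 → 18:59, 2021-02-18 - 1 day = 2021-02-17
→ 2021-02-17 18:59 TMV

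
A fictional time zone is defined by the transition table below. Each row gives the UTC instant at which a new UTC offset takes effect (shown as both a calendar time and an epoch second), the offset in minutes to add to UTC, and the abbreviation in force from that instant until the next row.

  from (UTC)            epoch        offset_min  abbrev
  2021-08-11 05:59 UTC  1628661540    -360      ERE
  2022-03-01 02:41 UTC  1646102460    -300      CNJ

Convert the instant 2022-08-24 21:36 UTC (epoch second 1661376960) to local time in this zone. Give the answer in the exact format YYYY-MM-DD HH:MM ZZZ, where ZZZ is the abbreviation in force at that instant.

2022-08-24 16:36 CNJ

Query: 2022-08-24 21:36 UTC
Rule 2/2 (CNJ, -05:00): 2022-03-01 02:41 UTC ≤ query < +∞
21·60 + 36 - 300 = 996 min
996 = 0·1440 + 996; 996 = 16·60 + 36 → 16:36, same day
→ 2022-08-24 16:36 CNJ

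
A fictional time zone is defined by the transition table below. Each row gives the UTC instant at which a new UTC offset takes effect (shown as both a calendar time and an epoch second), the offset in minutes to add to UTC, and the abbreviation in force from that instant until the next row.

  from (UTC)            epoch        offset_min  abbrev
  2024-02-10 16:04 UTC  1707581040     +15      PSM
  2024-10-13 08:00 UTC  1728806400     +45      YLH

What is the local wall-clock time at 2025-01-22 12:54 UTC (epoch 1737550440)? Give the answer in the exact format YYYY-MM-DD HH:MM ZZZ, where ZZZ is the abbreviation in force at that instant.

2025-01-22 13:39 YLH

Query: 2025-01-22 12:54 UTC
Rule 2/2 (YLH, +00:45): 2024-10-13 08:00 UTC ≤ query < +∞
12·60 + 54 + 45 = 819 min
819 = 0·1440 + 819; 819 = 13·60 + 39 → 13:39, same day
→ 2025-01-22 13:39 YLH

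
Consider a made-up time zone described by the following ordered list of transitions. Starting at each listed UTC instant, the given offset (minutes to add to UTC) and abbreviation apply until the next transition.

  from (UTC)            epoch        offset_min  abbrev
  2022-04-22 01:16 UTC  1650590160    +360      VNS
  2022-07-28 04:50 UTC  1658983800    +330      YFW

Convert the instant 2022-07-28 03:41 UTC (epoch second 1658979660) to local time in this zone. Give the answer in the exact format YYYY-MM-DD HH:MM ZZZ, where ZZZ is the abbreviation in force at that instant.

2022-07-28 09:41 VNS

Query: 2022-07-28 03:41 UTC
Rule 1/2 (VNS, +06:00): 2022-04-22 01:16 UTC ≤ query < 2022-07-28 04:50 UTC
3·60 + 41 + 360 = 581 min
581 = 0·1440 + 581; 581 = 9·60 + 41 → 09:41, same day
→ 2022-07-28 09:41 VNS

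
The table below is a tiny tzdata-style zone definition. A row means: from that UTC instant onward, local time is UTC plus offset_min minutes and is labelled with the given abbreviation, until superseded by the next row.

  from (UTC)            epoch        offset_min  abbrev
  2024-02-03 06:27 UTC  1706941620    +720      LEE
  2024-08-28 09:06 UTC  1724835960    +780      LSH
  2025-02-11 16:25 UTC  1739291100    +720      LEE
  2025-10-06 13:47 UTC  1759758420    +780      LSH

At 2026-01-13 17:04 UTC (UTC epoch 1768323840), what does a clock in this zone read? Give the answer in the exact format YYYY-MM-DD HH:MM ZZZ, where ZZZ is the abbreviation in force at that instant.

Query: 2026-01-13 17:04 UTC
Rule 4/4 (LSH, +13:00): 2025-10-06 13:47 UTC ≤ query < +∞
17·60 + 4 + 780 = 1804 min
1804 = 1·1440 + 364; 364 = 6·60 + 4 → 06:04, 2026-01-13 + 1 day = 2026-01-14
→ 2026-01-14 06:04 LSH

2026-01-14 06:04 LSH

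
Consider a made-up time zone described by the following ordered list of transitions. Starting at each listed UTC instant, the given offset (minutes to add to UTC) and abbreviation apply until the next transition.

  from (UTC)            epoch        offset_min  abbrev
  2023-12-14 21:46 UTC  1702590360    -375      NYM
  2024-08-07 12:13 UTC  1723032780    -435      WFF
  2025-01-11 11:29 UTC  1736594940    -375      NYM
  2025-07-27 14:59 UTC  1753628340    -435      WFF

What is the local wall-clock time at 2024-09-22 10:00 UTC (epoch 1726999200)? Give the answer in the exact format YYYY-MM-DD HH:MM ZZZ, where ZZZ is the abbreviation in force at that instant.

Query: 2024-09-22 10:00 UTC
Rule 2/4 (WFF, -07:15): 2024-08-07 12:13 UTC ≤ query < 2025-01-11 11:29 UTC
10·60 + 0 - 435 = 165 min
165 = 0·1440 + 165; 165 = 2·60 + 45 → 02:45, same day
→ 2024-09-22 02:45 WFF

2024-09-22 02:45 WFF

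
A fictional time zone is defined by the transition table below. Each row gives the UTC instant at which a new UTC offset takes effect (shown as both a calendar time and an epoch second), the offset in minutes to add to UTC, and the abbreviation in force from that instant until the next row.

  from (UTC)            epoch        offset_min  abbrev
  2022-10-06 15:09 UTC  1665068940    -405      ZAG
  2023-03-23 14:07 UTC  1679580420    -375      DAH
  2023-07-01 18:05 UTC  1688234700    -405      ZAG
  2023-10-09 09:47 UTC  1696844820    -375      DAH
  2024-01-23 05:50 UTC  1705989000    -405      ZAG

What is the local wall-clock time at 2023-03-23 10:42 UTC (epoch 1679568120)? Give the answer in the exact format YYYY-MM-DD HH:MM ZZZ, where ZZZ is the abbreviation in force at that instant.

2023-03-23 03:57 ZAG

Query: 2023-03-23 10:42 UTC
Rule 1/5 (ZAG, -06:45): 2022-10-06 15:09 UTC ≤ query < 2023-03-23 14:07 UTC
10·60 + 42 - 405 = 237 min
237 = 0·1440 + 237; 237 = 3·60 + 57 → 03:57, same day
→ 2023-03-23 03:57 ZAG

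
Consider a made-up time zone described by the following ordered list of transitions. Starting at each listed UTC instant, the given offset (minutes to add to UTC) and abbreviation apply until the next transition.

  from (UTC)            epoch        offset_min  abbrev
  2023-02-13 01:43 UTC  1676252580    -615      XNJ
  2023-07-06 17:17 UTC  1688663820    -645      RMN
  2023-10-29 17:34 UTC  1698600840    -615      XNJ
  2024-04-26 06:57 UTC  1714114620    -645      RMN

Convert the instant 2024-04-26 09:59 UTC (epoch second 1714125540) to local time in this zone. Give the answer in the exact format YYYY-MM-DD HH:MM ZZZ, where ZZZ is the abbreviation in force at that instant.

2024-04-25 23:14 RMN

Query: 2024-04-26 09:59 UTC
Rule 4/4 (RMN, -10:45): 2024-04-26 06:57 UTC ≤ query < +∞
9·60 + 59 - 645 = -46 min
-46 = -1·1440 + 1394; 1394 = 23·60 + 14 → 23:14, 2024-04-26 - 1 day = 2024-04-25
→ 2024-04-25 23:14 RMN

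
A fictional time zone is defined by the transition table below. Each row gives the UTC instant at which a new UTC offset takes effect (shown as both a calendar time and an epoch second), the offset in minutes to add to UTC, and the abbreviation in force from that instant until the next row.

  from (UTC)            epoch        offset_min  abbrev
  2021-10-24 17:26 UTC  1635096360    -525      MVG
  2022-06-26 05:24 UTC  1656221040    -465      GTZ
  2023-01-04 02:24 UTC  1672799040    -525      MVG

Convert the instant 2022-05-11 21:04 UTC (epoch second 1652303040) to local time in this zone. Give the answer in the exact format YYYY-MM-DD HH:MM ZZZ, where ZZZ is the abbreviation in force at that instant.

Query: 2022-05-11 21:04 UTC
Rule 1/3 (MVG, -08:45): 2021-10-24 17:26 UTC ≤ query < 2022-06-26 05:24 UTC
21·60 + 4 - 525 = 739 min
739 = 0·1440 + 739; 739 = 12·60 + 19 → 12:19, same day
→ 2022-05-11 12:19 MVG

2022-05-11 12:19 MVG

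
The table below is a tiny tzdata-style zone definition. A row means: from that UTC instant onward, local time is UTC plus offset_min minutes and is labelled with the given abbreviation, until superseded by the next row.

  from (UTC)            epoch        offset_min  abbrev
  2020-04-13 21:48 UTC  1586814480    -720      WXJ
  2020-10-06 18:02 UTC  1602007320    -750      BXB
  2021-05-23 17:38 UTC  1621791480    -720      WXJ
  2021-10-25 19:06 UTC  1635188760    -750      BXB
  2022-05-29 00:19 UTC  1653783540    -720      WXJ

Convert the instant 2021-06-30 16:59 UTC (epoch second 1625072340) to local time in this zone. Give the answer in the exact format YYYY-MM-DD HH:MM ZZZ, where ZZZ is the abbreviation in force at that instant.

Query: 2021-06-30 16:59 UTC
Rule 3/5 (WXJ, -12:00): 2021-05-23 17:38 UTC ≤ query < 2021-10-25 19:06 UTC
16·60 + 59 - 720 = 299 min
299 = 0·1440 + 299; 299 = 4·60 + 59 → 04:59, same day
→ 2021-06-30 04:59 WXJ

2021-06-30 04:59 WXJ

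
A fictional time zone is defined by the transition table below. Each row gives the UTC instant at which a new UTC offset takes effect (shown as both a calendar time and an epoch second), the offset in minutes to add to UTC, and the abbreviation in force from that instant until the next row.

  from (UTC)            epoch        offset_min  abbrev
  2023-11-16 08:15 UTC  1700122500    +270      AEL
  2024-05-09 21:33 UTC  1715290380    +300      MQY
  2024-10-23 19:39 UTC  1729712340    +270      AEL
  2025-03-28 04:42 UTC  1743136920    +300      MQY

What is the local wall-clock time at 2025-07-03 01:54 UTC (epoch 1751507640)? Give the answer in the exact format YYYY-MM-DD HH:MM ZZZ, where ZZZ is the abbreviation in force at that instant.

2025-07-03 06:54 MQY

Query: 2025-07-03 01:54 UTC
Rule 4/4 (MQY, +05:00): 2025-03-28 04:42 UTC ≤ query < +∞
1·60 + 54 + 300 = 414 min
414 = 0·1440 + 414; 414 = 6·60 + 54 → 06:54, same day
→ 2025-07-03 06:54 MQY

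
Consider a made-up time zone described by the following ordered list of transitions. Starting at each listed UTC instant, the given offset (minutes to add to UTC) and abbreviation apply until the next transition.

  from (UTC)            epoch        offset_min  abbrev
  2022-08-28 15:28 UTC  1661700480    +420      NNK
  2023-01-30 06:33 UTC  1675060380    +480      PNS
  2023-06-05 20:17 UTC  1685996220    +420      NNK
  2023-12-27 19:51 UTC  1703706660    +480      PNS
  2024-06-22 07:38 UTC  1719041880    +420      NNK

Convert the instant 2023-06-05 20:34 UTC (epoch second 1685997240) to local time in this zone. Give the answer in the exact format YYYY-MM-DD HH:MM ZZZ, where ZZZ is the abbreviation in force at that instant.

2023-06-06 03:34 NNK

Query: 2023-06-05 20:34 UTC
Rule 3/5 (NNK, +07:00): 2023-06-05 20:17 UTC ≤ query < 2023-12-27 19:51 UTC
20·60 + 34 + 420 = 1654 min
1654 = 1·1440 + 214; 214 = 3·60 + 34 → 03:34, 2023-06-05 + 1 day = 2023-06-06
→ 2023-06-06 03:34 NNK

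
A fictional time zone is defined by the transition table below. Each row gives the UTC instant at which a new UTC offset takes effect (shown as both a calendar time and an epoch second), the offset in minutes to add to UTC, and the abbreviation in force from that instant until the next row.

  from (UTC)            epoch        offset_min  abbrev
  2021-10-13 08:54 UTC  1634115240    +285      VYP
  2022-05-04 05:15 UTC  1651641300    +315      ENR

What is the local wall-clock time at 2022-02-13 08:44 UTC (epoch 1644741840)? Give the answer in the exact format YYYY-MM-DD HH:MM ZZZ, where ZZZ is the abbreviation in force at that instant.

Query: 2022-02-13 08:44 UTC
Rule 1/2 (VYP, +04:45): 2021-10-13 08:54 UTC ≤ query < 2022-05-04 05:15 UTC
8·60 + 44 + 285 = 809 min
809 = 0·1440 + 809; 809 = 13·60 + 29 → 13:29, same day
→ 2022-02-13 13:29 VYP

2022-02-13 13:29 VYP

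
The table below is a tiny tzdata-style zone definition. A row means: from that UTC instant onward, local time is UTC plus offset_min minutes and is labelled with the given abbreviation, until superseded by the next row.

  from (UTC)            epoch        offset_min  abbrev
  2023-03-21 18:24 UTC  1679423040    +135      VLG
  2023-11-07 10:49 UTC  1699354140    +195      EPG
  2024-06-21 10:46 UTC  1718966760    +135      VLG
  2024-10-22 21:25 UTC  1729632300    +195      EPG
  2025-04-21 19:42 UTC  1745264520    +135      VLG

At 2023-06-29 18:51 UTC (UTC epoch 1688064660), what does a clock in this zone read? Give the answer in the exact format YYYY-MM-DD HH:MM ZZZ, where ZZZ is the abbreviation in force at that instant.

2023-06-29 21:06 VLG

Query: 2023-06-29 18:51 UTC
Rule 1/5 (VLG, +02:15): 2023-03-21 18:24 UTC ≤ query < 2023-11-07 10:49 UTC
18·60 + 51 + 135 = 1266 min
1266 = 0·1440 + 1266; 1266 = 21·60 + 6 → 21:06, same day
→ 2023-06-29 21:06 VLG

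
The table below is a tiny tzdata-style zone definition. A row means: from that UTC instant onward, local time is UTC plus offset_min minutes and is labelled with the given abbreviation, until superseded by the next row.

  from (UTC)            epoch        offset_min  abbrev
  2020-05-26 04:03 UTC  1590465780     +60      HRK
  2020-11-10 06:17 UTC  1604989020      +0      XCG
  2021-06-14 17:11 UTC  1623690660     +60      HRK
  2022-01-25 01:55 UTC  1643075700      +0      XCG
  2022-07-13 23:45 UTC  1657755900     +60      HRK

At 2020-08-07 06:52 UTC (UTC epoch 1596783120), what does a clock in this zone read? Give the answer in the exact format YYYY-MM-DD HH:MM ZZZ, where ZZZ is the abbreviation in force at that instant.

Query: 2020-08-07 06:52 UTC
Rule 1/5 (HRK, +01:00): 2020-05-26 04:03 UTC ≤ query < 2020-11-10 06:17 UTC
6·60 + 52 + 60 = 472 min
472 = 0·1440 + 472; 472 = 7·60 + 52 → 07:52, same day
→ 2020-08-07 07:52 HRK

2020-08-07 07:52 HRK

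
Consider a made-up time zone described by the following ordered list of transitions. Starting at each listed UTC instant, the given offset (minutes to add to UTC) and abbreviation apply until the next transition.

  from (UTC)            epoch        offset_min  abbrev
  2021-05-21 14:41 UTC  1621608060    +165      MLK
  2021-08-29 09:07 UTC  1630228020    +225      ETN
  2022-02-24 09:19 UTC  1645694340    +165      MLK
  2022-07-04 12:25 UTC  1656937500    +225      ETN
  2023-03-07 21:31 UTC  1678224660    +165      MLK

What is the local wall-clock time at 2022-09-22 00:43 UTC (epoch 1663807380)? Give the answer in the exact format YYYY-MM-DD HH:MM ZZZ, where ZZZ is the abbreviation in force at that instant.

2022-09-22 04:28 ETN

Query: 2022-09-22 00:43 UTC
Rule 4/5 (ETN, +03:45): 2022-07-04 12:25 UTC ≤ query < 2023-03-07 21:31 UTC
0·60 + 43 + 225 = 268 min
268 = 0·1440 + 268; 268 = 4·60 + 28 → 04:28, same day
→ 2022-09-22 04:28 ETN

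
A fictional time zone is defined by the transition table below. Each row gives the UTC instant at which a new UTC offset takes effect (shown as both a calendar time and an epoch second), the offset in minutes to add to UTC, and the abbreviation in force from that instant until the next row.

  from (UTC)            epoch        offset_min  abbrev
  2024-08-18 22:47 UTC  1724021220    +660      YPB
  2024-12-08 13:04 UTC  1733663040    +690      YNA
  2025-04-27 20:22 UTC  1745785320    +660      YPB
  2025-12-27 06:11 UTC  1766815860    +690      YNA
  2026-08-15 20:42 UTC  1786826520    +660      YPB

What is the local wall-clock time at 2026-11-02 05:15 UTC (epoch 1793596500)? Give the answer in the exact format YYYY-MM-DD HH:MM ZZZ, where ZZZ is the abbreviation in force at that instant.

2026-11-02 16:15 YPB

Query: 2026-11-02 05:15 UTC
Rule 5/5 (YPB, +11:00): 2026-08-15 20:42 UTC ≤ query < +∞
5·60 + 15 + 660 = 975 min
975 = 0·1440 + 975; 975 = 16·60 + 15 → 16:15, same day
→ 2026-11-02 16:15 YPB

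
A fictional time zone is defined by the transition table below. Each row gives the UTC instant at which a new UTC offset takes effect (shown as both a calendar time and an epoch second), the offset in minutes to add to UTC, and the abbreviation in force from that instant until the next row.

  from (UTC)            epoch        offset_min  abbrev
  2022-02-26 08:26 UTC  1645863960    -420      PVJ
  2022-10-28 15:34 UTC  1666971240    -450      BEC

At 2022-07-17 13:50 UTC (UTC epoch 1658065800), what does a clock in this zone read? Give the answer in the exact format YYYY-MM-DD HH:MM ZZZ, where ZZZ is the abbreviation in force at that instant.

Query: 2022-07-17 13:50 UTC
Rule 1/2 (PVJ, -07:00): 2022-02-26 08:26 UTC ≤ query < 2022-10-28 15:34 UTC
13·60 + 50 - 420 = 410 min
410 = 0·1440 + 410; 410 = 6·60 + 50 → 06:50, same day
→ 2022-07-17 06:50 PVJ

2022-07-17 06:50 PVJ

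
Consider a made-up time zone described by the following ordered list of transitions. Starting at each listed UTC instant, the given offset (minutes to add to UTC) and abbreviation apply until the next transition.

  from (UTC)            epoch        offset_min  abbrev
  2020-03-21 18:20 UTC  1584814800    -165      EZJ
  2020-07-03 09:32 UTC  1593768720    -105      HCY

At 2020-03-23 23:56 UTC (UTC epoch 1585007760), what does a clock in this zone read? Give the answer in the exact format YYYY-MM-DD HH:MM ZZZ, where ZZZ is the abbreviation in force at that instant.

Query: 2020-03-23 23:56 UTC
Rule 1/2 (EZJ, -02:45): 2020-03-21 18:20 UTC ≤ query < 2020-07-03 09:32 UTC
23·60 + 56 - 165 = 1271 min
1271 = 0·1440 + 1271; 1271 = 21·60 + 11 → 21:11, same day
→ 2020-03-23 21:11 EZJ

2020-03-23 21:11 EZJ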